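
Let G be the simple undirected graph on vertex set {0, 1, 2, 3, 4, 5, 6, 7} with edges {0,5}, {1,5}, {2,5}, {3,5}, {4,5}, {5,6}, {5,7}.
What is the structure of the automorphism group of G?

Vertex 5 has degree 7 and every other vertex has degree 1, so G is the star K_{1,7} with centre 5. The 7 leaves are pairwise interchangeable while the centre is fixed, giving Aut(G) = S_7.

the symmetric group on 7 letters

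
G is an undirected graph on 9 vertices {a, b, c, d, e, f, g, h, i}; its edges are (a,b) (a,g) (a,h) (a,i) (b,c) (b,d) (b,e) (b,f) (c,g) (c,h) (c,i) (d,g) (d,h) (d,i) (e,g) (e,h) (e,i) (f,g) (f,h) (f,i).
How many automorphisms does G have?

2880

The vertices split by degree into {b, g, h, i} (degree 5) and {a, c, d, e, f} (degree 4); every edge runs between the two parts, so G is the complete bipartite graph K_{4,5}. Automorphisms preserve the bipartition setwise (since the parts differ in size) and act as S_4 × S_5 within it; |Aut| = 2880.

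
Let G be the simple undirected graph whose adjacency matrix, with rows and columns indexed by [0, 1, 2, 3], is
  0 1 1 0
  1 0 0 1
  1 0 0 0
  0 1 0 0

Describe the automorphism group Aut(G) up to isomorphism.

the cyclic group of order 2

The degree sequence is [2, 2, 1, 1]; the two degree-1 vertices 2 and 3 are the ends of a path, so G = P_4. The only nontrivial automorphism of a path is the end-to-end reflection, so Aut(G) ≅ Z_2.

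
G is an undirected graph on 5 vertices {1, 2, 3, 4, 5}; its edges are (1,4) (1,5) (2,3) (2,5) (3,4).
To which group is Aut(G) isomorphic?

G is 2-regular and connected on 5 vertices, i.e. the cycle C_5. The automorphisms of the 5-cycle are exactly the symmetries of a regular 5-gon: the dihedral group D_5, |D_5| = 10.

D_5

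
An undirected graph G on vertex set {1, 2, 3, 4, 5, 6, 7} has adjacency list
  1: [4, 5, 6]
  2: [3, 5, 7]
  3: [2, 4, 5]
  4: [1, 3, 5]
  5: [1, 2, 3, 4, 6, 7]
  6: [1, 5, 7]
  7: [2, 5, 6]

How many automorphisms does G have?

12

Vertex 5 is the unique vertex of degree 6; the remaining 6 vertices each have degree 3 and induce a cycle, so G is the wheel on 7 vertices with hub 5. With the hub fixed, the remaining symmetry is that of the rim cycle C_6, giving the dihedral group D_6.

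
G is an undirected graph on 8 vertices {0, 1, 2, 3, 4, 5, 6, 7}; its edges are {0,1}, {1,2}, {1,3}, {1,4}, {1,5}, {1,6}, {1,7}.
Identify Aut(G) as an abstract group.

the symmetric group on 7 letters

Vertex 1 has degree 7 and every other vertex has degree 1, so G is the star K_{1,7} with centre 1. The 7 leaves are pairwise interchangeable while the centre is fixed, giving Aut(G) = S_7.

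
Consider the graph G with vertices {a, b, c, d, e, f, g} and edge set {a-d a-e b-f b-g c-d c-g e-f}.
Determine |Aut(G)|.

14

G is 2-regular and connected on 7 vertices, i.e. the cycle C_7. The automorphisms of the 7-cycle are exactly the symmetries of a regular 7-gon: the dihedral group D_7, |D_7| = 14.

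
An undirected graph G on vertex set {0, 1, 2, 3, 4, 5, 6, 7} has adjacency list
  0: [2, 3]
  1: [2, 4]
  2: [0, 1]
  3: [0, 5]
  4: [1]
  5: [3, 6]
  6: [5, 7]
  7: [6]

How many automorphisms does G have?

2

The degree sequence is [2, 2, 2, 2, 1, 2, 2, 1]; the two degree-1 vertices 4 and 7 are the ends of a path, so G = P_8. A path has exactly one nontrivial symmetry — reversal — giving Aut(G) of order 2.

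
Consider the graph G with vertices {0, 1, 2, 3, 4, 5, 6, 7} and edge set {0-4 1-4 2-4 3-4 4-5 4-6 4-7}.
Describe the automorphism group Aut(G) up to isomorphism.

S_7

Vertex 4 has degree 7 and every other vertex has degree 1, so G is the star K_{1,7} with centre 4. Any automorphism fixes the centre and permutes the 7 leaves freely, so Aut(G) ≅ S_7 of order 7! = 5040.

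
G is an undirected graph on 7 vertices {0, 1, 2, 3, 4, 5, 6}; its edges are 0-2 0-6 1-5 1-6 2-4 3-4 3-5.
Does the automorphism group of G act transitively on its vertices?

Every vertex has degree 2 and the graph is connected, so G is the 7-cycle C_7. C_7 has 7 rotations and 7 reflections, so Aut(C_7) ≅ D_7 of order 14. This group acts transitively on the 7 vertices.

Yes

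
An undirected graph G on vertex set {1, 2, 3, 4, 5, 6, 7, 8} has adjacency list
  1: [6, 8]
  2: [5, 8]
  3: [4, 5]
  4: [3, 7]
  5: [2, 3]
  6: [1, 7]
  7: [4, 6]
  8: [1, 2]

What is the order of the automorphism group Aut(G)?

16

G is 2-regular and connected on 8 vertices, i.e. the cycle C_8. C_8 has 8 rotations and 8 reflections, so Aut(C_8) ≅ D_8 of order 16.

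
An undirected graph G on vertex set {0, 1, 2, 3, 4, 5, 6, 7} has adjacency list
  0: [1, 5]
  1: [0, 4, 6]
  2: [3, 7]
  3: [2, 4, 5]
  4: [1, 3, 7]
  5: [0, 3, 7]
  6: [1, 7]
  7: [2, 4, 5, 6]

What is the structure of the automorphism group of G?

the trivial group

The degree sequence is [2, 3, 2, 3, 3, 3, 2, 4]. Checking the degree-preserving permutations of the vertex set shows that none except the identity preserves every edge, so Aut(G) is trivial.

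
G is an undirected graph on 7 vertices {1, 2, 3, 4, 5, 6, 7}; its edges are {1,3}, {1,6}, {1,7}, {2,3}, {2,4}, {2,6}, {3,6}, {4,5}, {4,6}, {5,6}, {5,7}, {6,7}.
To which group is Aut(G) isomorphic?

Vertex 6 is the unique vertex of degree 6; the remaining 6 vertices each have degree 3 and induce a cycle, so G is the wheel on 7 vertices with hub 6. Every automorphism fixes the hub and acts on the rim 6-cycle, so Aut(G) ≅ Aut(C_6) = D_6 of order 12.

D_6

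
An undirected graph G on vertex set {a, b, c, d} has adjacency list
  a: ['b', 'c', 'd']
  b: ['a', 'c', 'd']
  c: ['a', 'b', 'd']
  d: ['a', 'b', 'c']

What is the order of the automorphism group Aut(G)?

24

All 4 vertices are pairwise adjacent: G = K_4. Any permutation of the 4 vertices preserves K_4, so Aut(K_4) = S_4 of order 4! = 24.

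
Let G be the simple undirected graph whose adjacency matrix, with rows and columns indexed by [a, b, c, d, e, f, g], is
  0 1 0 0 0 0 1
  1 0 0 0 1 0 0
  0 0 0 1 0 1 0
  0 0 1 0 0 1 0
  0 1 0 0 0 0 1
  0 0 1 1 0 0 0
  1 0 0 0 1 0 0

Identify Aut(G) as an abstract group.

G has two connected components, {a, b, e, g} and {c, d, f}; each is 2-regular, so G = C_4 ⊔ C_3. No automorphism exchanges components of different sizes, hence Aut(G) is the direct product D_4 × D_3, order 48.

D_4 × D_3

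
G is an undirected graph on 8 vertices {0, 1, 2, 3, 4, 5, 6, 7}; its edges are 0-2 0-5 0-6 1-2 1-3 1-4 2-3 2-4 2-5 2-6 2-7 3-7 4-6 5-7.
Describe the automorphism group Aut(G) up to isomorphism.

the dihedral group of order 14

Vertex 2 is the unique vertex of degree 7; the remaining 7 vertices each have degree 3 and induce a cycle, so G is the wheel on 8 vertices with hub 2. With the hub fixed, the remaining symmetry is that of the rim cycle C_7, giving the dihedral group D_7.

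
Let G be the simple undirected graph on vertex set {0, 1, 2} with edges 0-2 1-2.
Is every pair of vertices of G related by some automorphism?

No

Vertex 2 is the only vertex of degree 2, so every automorphism fixes it; G is not vertex-transitive.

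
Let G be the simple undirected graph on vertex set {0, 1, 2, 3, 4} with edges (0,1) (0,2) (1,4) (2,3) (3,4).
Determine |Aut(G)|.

10

G is 2-regular and connected on 5 vertices, i.e. the cycle C_5. C_5 has 5 rotations and 5 reflections, so Aut(C_5) ≅ D_5 of order 10.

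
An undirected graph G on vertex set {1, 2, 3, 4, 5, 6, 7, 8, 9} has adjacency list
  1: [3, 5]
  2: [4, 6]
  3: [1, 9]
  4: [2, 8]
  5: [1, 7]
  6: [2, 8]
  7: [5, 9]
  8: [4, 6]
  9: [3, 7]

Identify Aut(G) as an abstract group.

G has two connected components, {1, 3, 5, 7, 9} and {2, 4, 6, 8}; each is 2-regular, so G = C_5 ⊔ C_4. The components are non-isomorphic (different sizes), so Aut(G) = Aut(C_5) × Aut(C_4) = D_5 × D_4 of order 10·8 = 80.

D_5 × D_4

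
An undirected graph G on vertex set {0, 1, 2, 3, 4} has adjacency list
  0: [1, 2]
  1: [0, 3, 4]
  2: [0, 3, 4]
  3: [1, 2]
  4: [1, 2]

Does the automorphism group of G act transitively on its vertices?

No

Automorphisms preserve degree, but G has vertices of degree 2 and vertices of degree 3; no automorphism maps one to the other, so G is not vertex-transitive.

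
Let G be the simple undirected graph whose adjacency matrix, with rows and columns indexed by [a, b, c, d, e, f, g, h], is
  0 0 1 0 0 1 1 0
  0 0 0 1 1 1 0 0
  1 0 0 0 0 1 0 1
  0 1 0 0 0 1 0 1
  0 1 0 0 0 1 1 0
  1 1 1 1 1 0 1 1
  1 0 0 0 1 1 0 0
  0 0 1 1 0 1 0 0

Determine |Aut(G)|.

14

Vertex f is the unique vertex of degree 7; the remaining 7 vertices each have degree 3 and induce a cycle, so G is the wheel on 8 vertices with hub f. Every automorphism fixes the hub and acts on the rim 7-cycle, so Aut(G) ≅ Aut(C_7) = D_7 of order 14.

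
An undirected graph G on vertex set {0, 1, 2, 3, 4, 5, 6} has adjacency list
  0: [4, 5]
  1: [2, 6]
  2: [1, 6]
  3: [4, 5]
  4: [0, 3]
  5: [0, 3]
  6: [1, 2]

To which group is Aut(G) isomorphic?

G has two connected components, {0, 3, 4, 5} and {1, 2, 6}; each is 2-regular, so G = C_4 ⊔ C_3. No automorphism exchanges components of different sizes, hence Aut(G) is the direct product D_4 × D_3, order 48.

D_4 × D_3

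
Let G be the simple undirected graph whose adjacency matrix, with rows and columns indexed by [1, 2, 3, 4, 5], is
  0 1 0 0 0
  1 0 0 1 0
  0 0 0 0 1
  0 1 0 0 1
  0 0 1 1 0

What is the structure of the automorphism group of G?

The degree sequence is [1, 2, 1, 2, 2]; the two degree-1 vertices 1 and 3 are the ends of a path, so G = P_5. A path has exactly one nontrivial symmetry — reversal — giving Aut(G) of order 2.

Z_2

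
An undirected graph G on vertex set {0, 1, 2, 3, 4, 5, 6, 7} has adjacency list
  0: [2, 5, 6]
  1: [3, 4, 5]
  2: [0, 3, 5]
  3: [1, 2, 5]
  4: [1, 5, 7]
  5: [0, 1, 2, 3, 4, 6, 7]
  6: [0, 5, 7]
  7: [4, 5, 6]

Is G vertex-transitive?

No

Vertex 5 is the only vertex of degree 7, so every automorphism fixes it; G is not vertex-transitive.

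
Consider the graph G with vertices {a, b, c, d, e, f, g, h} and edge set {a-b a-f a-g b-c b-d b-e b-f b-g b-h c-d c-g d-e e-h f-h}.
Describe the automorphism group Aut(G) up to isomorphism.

Vertex b is the unique vertex of degree 7; the remaining 7 vertices each have degree 3 and induce a cycle, so G is the wheel on 8 vertices with hub b. Every automorphism fixes the hub and acts on the rim 7-cycle, so Aut(G) ≅ Aut(C_7) = D_7 of order 14.

the dihedral group of order 14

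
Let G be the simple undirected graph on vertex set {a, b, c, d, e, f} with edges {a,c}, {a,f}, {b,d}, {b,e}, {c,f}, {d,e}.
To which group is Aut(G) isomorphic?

(D_3 × D_3) ⋊ Z_2

G has two connected components, {b, d, e} and {a, c, f}; each is 2-regular, so G = C_3 ⊔ C_3. With two isomorphic components, Aut(G) = Aut(C_3) ≀ S_2 = (D_3 × D_3) ⋊ Z_2: permute each cycle by D_3, then optionally swap the two cycles. Order 2·(2·3)² = 72.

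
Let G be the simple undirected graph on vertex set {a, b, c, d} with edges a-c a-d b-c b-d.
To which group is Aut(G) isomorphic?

D_4

G is 2-regular and connected on 4 vertices, i.e. the cycle C_4. The automorphisms of the 4-cycle are exactly the symmetries of a regular 4-gon: the dihedral group D_4, |D_4| = 8.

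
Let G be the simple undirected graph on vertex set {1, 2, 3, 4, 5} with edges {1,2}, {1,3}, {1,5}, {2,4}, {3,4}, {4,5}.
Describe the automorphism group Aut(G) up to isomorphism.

The vertices split by degree into {1, 4} (degree 3) and {2, 3, 5} (degree 2); every edge runs between the two parts, so G is the complete bipartite graph K_{2,3}. Automorphisms preserve the bipartition setwise (since the parts differ in size) and act as S_3 × S_2 within it; |Aut| = 12.

S_3 × S_2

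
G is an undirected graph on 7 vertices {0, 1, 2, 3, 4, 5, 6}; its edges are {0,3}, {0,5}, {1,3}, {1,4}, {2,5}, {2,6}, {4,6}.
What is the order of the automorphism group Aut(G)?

Every vertex has degree 2 and the graph is connected, so G is the 7-cycle C_7. The automorphisms of the 7-cycle are exactly the symmetries of a regular 7-gon: the dihedral group D_7, |D_7| = 14.

14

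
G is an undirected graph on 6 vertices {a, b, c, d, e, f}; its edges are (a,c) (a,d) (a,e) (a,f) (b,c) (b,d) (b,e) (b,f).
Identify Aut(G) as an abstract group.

S_4 × S_2

The vertices split by degree into {a, b} (degree 4) and {c, d, e, f} (degree 2); every edge runs between the two parts, so G is the complete bipartite graph K_{2,4}. Automorphisms preserve the bipartition setwise (since the parts differ in size) and act as S_4 × S_2 within it; |Aut| = 48.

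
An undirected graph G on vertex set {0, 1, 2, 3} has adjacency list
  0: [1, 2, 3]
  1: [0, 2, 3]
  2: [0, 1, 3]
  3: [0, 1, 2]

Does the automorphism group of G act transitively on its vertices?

Every vertex has degree 3, so G is the complete graph K_4. Any permutation of the 4 vertices preserves K_4, so Aut(K_4) = S_4 of order 4! = 24. This group acts transitively on the 4 vertices.

Yes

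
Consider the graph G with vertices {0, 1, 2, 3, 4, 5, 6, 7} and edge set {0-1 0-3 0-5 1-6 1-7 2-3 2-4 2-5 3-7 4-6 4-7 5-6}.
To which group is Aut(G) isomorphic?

G is 3-regular and bipartite on 2^3 = 8 vertices with girth 4; it is the hypercube graph Q_3. Aut(Q_3) consists of the signed permutations of the 3 coordinate axes: 3! permutations times 2^3 sign flips, so |Aut| = 2^3·3! = 48.

the hyperoctahedral group B_3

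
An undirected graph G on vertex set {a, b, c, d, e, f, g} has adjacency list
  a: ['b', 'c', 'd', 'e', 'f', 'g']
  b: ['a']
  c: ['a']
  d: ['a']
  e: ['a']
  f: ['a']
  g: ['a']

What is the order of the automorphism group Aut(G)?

Vertex a has degree 6 and every other vertex has degree 1, so G is the star K_{1,6} with centre a. The 6 leaves are pairwise interchangeable while the centre is fixed, giving Aut(G) = S_6.

720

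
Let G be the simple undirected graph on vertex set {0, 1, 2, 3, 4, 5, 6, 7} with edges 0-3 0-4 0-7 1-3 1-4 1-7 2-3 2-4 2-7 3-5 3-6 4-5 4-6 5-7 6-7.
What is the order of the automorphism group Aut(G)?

720

The vertices split by degree into {3, 4, 7} (degree 5) and {0, 1, 2, 5, 6} (degree 3); every edge runs between the two parts, so G is the complete bipartite graph K_{3,5}. The parts have unequal sizes, so no automorphism swaps them; each part is permuted independently, giving S_3 × S_5 of order 3!·5! = 720.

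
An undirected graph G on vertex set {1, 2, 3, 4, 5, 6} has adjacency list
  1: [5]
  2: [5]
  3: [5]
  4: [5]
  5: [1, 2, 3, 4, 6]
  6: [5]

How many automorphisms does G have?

120

Vertex 5 has degree 5 and every other vertex has degree 1, so G is the star K_{1,5} with centre 5. The 5 leaves are pairwise interchangeable while the centre is fixed, giving Aut(G) = S_5.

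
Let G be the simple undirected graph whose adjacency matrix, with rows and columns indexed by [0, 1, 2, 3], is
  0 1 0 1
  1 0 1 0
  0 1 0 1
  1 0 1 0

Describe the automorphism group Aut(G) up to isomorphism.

the dihedral group of order 8

G is 2-regular and connected on 4 vertices, i.e. the cycle C_4. The automorphisms of the 4-cycle are exactly the symmetries of a regular 4-gon: the dihedral group D_4, |D_4| = 8.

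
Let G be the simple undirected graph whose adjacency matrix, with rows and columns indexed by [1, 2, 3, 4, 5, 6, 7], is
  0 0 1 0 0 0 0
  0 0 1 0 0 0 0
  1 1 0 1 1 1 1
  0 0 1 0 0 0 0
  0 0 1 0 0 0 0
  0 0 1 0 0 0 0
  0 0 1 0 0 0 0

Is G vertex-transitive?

Vertex 3 is the only vertex of degree 6, so every automorphism fixes it; G is not vertex-transitive.

No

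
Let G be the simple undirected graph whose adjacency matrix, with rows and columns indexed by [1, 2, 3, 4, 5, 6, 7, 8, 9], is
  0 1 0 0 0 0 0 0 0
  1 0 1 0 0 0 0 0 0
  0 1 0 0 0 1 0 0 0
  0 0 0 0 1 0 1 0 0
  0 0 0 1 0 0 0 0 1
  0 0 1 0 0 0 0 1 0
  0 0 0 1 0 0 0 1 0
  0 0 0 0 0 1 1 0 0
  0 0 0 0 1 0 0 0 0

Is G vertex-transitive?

Automorphisms preserve degree, but G has vertices of degree 1 and vertices of degree 2; no automorphism maps one to the other, so G is not vertex-transitive.

No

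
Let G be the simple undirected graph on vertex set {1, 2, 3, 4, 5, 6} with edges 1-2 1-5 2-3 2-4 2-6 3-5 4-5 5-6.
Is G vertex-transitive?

Automorphisms preserve degree, but G has vertices of degree 2 and vertices of degree 4; no automorphism maps one to the other, so G is not vertex-transitive.

No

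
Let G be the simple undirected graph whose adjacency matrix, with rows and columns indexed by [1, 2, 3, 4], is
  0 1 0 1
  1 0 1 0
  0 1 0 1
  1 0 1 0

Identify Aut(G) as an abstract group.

Every vertex has degree 2 and the graph is connected, so G is the 4-cycle C_4. C_4 has 4 rotations and 4 reflections, so Aut(C_4) ≅ D_4 of order 8.

the dihedral group of order 8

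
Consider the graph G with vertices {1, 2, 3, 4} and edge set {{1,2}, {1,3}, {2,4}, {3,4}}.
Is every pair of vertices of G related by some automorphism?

G is 2-regular and bipartite on 2^2 = 4 vertices with girth 4; it is the hypercube graph Q_2. Aut(Q_2) consists of the signed permutations of the 2 coordinate axes: 2! permutations times 2^2 sign flips, so |Aut| = 2^2·2! = 8. Under this action every vertex can be carried to every other, so G is vertex-transitive.

Yes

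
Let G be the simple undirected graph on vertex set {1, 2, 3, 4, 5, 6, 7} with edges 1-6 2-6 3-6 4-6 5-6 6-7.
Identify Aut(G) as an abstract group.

Vertex 6 has degree 6 and every other vertex has degree 1, so G is the star K_{1,6} with centre 6. Any automorphism fixes the centre and permutes the 6 leaves freely, so Aut(G) ≅ S_6 of order 6! = 720.

S_6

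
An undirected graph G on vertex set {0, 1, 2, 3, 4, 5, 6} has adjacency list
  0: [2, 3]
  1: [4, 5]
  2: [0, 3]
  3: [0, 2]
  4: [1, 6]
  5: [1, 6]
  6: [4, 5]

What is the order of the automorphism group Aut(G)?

48

G has two connected components, {1, 4, 5, 6} and {0, 2, 3}; each is 2-regular, so G = C_4 ⊔ C_3. The components are non-isomorphic (different sizes), so Aut(G) = Aut(C_3) × Aut(C_4) = D_3 × D_4 of order 6·8 = 48.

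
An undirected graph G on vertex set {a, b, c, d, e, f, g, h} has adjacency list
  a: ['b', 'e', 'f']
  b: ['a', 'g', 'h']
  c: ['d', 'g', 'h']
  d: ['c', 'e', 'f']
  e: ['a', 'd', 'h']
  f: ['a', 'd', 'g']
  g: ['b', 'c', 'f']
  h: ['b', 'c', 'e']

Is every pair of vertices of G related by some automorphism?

Yes

G is 3-regular and bipartite on 2^3 = 8 vertices with girth 4; it is the hypercube graph Q_3. The symmetry group of the 3-cube is the hyperoctahedral group B_3 = Z_2 ≀ S_3, of order 2^3·3! = 48. This group acts transitively on the 8 vertices.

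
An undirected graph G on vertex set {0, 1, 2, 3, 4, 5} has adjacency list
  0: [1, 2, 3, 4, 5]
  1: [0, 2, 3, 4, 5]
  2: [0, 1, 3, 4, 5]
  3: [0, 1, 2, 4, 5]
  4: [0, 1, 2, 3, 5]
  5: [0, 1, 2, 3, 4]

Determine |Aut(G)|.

720

All 6 vertices are pairwise adjacent: G = K_6. Every bijection on the vertex set is an automorphism of K_6; hence Aut(K_6) ≅ S_6, order 720.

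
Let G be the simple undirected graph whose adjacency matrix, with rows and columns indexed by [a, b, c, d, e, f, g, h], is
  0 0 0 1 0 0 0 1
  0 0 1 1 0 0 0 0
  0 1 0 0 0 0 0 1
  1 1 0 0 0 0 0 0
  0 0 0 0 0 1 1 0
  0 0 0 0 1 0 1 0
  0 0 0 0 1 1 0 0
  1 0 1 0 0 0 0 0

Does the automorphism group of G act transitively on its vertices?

G has two connected components, {a, b, c, d, h} and {e, f, g}; each is 2-regular, so G = C_5 ⊔ C_3. The orbit of a under Aut(G) is {a, b, c, d, h}, which does not contain e, so G is not vertex-transitive.

No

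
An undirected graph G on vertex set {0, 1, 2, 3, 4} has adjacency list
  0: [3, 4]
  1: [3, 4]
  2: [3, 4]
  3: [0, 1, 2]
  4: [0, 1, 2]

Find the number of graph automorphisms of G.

The vertices split by degree into {3, 4} (degree 3) and {0, 1, 2} (degree 2); every edge runs between the two parts, so G is the complete bipartite graph K_{2,3}. Automorphisms preserve the bipartition setwise (since the parts differ in size) and act as S_2 × S_3 within it; |Aut| = 12.

12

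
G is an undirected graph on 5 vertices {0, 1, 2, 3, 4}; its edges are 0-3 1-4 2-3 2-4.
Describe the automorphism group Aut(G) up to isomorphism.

C_2

The degree sequence is [1, 1, 2, 2, 2]; the two degree-1 vertices 0 and 1 are the ends of a path, so G = P_5. A path has exactly one nontrivial symmetry — reversal — giving Aut(G) of order 2.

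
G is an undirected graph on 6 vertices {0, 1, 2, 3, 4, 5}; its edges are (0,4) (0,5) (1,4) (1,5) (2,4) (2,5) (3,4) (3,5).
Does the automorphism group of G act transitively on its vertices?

No

Automorphisms preserve degree, but G has vertices of degree 2 and vertices of degree 4; no automorphism maps one to the other, so G is not vertex-transitive.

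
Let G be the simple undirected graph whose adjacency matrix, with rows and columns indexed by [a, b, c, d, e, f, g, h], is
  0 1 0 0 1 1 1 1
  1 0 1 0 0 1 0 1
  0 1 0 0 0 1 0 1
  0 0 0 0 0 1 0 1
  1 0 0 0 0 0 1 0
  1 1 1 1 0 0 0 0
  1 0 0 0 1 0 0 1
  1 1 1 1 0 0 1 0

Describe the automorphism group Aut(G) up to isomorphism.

Degrees alone do not determine every vertex (e.g. a and h both have degree 5), but their neighbour-degree multisets differ: N(a) has degrees [2, 3, 4, 4, 5] while N(h) has degrees [2, 3, 3, 4, 5]. Repeating this refinement separates all vertices, so the only automorphism is the identity.

1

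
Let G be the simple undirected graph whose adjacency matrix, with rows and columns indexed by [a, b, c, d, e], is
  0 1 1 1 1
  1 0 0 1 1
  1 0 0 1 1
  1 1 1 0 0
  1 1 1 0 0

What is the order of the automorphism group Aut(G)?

8

Vertex a is the unique vertex of degree 4; the remaining 4 vertices each have degree 3 and induce a cycle, so G is the wheel on 5 vertices with hub a. Every automorphism fixes the hub and acts on the rim 4-cycle, so Aut(G) ≅ Aut(C_4) = D_4 of order 8.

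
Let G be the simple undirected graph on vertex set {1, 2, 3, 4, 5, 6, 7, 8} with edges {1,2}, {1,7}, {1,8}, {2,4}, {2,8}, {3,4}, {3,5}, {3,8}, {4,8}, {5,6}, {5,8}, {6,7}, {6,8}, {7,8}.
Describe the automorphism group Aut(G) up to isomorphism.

the dihedral group of order 14

Vertex 8 is the unique vertex of degree 7; the remaining 7 vertices each have degree 3 and induce a cycle, so G is the wheel on 8 vertices with hub 8. Every automorphism fixes the hub and acts on the rim 7-cycle, so Aut(G) ≅ Aut(C_7) = D_7 of order 14.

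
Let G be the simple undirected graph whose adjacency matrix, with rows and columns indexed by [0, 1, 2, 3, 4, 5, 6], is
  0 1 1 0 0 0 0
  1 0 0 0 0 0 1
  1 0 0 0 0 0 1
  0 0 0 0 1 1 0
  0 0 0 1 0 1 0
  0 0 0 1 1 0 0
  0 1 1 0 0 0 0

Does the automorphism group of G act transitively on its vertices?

G has two connected components, {0, 1, 2, 6} and {3, 4, 5}; each is 2-regular, so G = C_4 ⊔ C_3. The orbit of 0 under Aut(G) is {0, 1, 2, 6}, which does not contain 3, so G is not vertex-transitive.

No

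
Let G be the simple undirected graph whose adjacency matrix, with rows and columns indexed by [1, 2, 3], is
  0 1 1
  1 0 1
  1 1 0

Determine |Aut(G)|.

6

All 3 vertices are pairwise adjacent: G = K_3. Any permutation of the 3 vertices preserves K_3, so Aut(K_3) = S_3 of order 3! = 6.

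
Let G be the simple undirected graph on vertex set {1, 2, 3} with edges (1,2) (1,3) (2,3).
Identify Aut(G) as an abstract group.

S_3

Every vertex has degree 2, so G is the complete graph K_3. Any permutation of the 3 vertices preserves K_3, so Aut(K_3) = S_3 of order 3! = 6.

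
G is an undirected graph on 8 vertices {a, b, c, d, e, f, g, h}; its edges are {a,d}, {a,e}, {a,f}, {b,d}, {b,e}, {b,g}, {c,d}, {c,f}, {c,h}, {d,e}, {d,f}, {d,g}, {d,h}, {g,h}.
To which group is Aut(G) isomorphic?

Vertex d is the unique vertex of degree 7; the remaining 7 vertices each have degree 3 and induce a cycle, so G is the wheel on 8 vertices with hub d. With the hub fixed, the remaining symmetry is that of the rim cycle C_7, giving the dihedral group D_7.

the dihedral group of order 14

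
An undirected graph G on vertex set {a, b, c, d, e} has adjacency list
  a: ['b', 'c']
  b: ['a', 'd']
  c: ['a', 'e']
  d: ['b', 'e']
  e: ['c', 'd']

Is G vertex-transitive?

Yes

Every vertex has degree 2 and the graph is connected, so G is the 5-cycle C_5. C_5 has 5 rotations and 5 reflections, so Aut(C_5) ≅ D_5 of order 10. This group acts transitively on the 5 vertices.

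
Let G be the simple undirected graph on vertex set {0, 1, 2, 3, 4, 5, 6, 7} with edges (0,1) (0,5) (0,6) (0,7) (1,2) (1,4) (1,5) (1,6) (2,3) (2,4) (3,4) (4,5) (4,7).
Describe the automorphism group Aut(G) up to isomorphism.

The degree sequence is [4, 5, 3, 2, 5, 3, 2, 2]. Checking the degree-preserving permutations of the vertex set shows that none except the identity preserves every edge, so Aut(G) is trivial.

{e}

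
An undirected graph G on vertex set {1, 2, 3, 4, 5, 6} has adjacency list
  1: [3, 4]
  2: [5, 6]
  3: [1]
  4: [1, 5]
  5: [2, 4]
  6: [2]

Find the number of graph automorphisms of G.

The degree sequence is [2, 2, 1, 2, 2, 1]; the two degree-1 vertices 3 and 6 are the ends of a path, so G = P_6. The only nontrivial automorphism of a path is the end-to-end reflection, so Aut(G) ≅ Z_2.

2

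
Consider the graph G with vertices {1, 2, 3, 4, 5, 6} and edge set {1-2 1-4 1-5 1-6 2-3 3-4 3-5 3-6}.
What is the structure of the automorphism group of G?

The vertices split by degree into {1, 3} (degree 4) and {2, 4, 5, 6} (degree 2); every edge runs between the two parts, so G is the complete bipartite graph K_{2,4}. Automorphisms preserve the bipartition setwise (since the parts differ in size) and act as S_2 × S_4 within it; |Aut| = 48.

S_2 × S_4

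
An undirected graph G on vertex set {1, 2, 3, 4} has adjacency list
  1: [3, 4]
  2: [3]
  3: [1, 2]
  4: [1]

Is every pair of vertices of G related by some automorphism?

No

Automorphisms preserve degree, but G has vertices of degree 1 and vertices of degree 2; no automorphism maps one to the other, so G is not vertex-transitive.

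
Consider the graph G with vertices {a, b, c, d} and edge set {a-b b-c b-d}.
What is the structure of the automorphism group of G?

the symmetric group on 3 letters

Vertex b has degree 3 and every other vertex has degree 1, so G is the star K_{1,3} with centre b. The 3 leaves are pairwise interchangeable while the centre is fixed, giving Aut(G) = S_3.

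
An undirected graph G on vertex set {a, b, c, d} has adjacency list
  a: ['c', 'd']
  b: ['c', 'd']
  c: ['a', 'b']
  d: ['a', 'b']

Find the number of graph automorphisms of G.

G is 2-regular and bipartite on 2^2 = 4 vertices with girth 4; it is the hypercube graph Q_2. Aut(Q_2) consists of the signed permutations of the 2 coordinate axes: 2! permutations times 2^2 sign flips, so |Aut| = 2^2·2! = 8.

8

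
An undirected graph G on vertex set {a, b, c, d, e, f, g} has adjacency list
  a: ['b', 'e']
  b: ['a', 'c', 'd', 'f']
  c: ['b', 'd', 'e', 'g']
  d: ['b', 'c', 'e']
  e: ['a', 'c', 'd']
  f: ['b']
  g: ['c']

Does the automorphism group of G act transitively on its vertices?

No

Vertex a is the only vertex of degree 2, so every automorphism fixes it; G is not vertex-transitive.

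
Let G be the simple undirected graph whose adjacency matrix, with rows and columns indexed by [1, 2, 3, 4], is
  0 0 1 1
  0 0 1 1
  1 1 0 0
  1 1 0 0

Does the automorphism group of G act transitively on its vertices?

Yes

G is 2-regular and bipartite on 2^2 = 4 vertices with girth 4; it is the hypercube graph Q_2. Aut(Q_2) consists of the signed permutations of the 2 coordinate axes: 2! permutations times 2^2 sign flips, so |Aut| = 2^2·2! = 8. Under this action every vertex can be carried to every other, so G is vertex-transitive.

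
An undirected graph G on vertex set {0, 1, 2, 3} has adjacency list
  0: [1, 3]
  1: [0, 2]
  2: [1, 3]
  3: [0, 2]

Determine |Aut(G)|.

G is 2-regular and bipartite on 2^2 = 4 vertices with girth 4; it is the hypercube graph Q_2. The symmetry group of the 2-cube is the hyperoctahedral group B_2 = Z_2 ≀ S_2, of order 2^2·2! = 8.

8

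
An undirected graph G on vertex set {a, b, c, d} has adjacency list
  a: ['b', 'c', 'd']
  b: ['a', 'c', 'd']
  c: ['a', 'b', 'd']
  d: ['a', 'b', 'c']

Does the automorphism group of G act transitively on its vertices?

Every vertex has degree 3, so G is the complete graph K_4. Every bijection on the vertex set is an automorphism of K_4; hence Aut(K_4) ≅ S_4, order 24. Under this action every vertex can be carried to every other, so G is vertex-transitive.

Yes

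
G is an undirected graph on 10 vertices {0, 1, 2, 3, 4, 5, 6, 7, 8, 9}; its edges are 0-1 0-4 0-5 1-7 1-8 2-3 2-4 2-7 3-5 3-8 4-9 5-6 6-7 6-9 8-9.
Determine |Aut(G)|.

120

G is 3-regular on 10 vertices with no triangles and no 4-cycles (girth 5): this is the Petersen graph. Viewing the Petersen graph as the Kneser graph K(5,2) — vertices are 2-subsets of {1,…,5}, edges join disjoint pairs — its automorphisms are exactly the permutations of the 5-element set, so Aut ≅ S_5 of order 120.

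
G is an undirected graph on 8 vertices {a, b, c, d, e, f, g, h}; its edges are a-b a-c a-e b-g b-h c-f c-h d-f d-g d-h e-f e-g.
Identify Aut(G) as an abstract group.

the hyperoctahedral group B_3

G is 3-regular and bipartite on 2^3 = 8 vertices with girth 4; it is the hypercube graph Q_3. Aut(Q_3) consists of the signed permutations of the 3 coordinate axes: 3! permutations times 2^3 sign flips, so |Aut| = 2^3·3! = 48.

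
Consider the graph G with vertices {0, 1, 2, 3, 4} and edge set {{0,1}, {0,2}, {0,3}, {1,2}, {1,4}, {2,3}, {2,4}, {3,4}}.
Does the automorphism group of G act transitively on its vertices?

No

Vertex 2 is the only vertex of degree 4, so every automorphism fixes it; G is not vertex-transitive.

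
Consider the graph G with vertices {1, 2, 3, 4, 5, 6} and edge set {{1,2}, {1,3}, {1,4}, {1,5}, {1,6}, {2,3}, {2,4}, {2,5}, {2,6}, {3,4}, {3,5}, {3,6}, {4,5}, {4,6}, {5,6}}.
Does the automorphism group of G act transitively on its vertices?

Yes

All 6 vertices are pairwise adjacent: G = K_6. Any permutation of the 6 vertices preserves K_6, so Aut(K_6) = S_6 of order 6! = 720. This group acts transitively on the 6 vertices.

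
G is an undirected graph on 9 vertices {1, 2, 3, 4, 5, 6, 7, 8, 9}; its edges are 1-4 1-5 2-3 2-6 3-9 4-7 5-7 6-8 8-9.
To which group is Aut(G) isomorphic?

G has two connected components, {2, 3, 6, 8, 9} and {1, 4, 5, 7}; each is 2-regular, so G = C_5 ⊔ C_4. The components are non-isomorphic (different sizes), so Aut(G) = Aut(C_4) × Aut(C_5) = D_4 × D_5 of order 8·10 = 80.

D_4 × D_5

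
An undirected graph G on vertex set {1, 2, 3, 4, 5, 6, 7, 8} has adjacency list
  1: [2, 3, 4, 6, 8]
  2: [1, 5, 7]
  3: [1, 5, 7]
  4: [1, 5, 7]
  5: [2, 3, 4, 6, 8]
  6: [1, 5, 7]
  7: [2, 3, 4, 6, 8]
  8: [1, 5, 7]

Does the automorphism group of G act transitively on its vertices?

No

Automorphisms preserve degree, but G has vertices of degree 3 and vertices of degree 5; no automorphism maps one to the other, so G is not vertex-transitive.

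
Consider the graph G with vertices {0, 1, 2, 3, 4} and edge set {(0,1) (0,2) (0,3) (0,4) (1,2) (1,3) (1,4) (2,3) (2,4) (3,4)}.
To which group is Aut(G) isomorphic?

Every vertex has degree 4, so G is the complete graph K_5. Every bijection on the vertex set is an automorphism of K_5; hence Aut(K_5) ≅ S_5, order 120.

the symmetric group on 5 letters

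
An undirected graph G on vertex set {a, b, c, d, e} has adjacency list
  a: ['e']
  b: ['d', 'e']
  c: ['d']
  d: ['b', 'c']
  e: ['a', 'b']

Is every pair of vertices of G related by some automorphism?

No

Automorphisms preserve degree, but G has vertices of degree 1 and vertices of degree 2; no automorphism maps one to the other, so G is not vertex-transitive.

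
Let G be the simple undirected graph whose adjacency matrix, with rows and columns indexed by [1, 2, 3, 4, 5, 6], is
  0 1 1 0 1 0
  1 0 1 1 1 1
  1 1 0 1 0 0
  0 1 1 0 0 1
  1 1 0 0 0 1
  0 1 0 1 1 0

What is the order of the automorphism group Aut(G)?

10

Vertex 2 is the unique vertex of degree 5; the remaining 5 vertices each have degree 3 and induce a cycle, so G is the wheel on 6 vertices with hub 2. Every automorphism fixes the hub and acts on the rim 5-cycle, so Aut(G) ≅ Aut(C_5) = D_5 of order 10.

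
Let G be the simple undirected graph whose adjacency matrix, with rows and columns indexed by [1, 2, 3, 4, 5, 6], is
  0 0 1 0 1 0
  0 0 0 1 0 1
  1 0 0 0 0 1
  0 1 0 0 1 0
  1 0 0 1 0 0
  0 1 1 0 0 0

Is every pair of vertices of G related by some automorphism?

Yes

Every vertex has degree 2 and the graph is connected, so G is the 6-cycle C_6. The automorphisms of the 6-cycle are exactly the symmetries of a regular 6-gon: the dihedral group D_6, |D_6| = 12. This group acts transitively on the 6 vertices.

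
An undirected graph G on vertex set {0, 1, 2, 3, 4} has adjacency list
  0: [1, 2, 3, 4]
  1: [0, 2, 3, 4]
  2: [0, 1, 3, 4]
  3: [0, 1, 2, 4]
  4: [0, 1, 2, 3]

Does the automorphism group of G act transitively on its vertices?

Yes

All 5 vertices are pairwise adjacent: G = K_5. Every bijection on the vertex set is an automorphism of K_5; hence Aut(K_5) ≅ S_5, order 120. Under this action every vertex can be carried to every other, so G is vertex-transitive.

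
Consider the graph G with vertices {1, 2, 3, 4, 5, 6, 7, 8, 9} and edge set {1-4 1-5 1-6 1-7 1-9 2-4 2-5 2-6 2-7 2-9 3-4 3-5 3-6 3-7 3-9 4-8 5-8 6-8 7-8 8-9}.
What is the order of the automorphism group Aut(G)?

2880

The vertices split by degree into {1, 2, 3, 8} (degree 5) and {4, 5, 6, 7, 9} (degree 4); every edge runs between the two parts, so G is the complete bipartite graph K_{4,5}. The parts have unequal sizes, so no automorphism swaps them; each part is permuted independently, giving S_4 × S_5 of order 4!·5! = 2880.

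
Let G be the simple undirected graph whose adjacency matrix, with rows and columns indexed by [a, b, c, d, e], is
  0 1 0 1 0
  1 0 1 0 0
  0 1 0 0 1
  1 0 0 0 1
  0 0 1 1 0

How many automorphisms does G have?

10

G is 2-regular and connected on 5 vertices, i.e. the cycle C_5. C_5 has 5 rotations and 5 reflections, so Aut(C_5) ≅ D_5 of order 10.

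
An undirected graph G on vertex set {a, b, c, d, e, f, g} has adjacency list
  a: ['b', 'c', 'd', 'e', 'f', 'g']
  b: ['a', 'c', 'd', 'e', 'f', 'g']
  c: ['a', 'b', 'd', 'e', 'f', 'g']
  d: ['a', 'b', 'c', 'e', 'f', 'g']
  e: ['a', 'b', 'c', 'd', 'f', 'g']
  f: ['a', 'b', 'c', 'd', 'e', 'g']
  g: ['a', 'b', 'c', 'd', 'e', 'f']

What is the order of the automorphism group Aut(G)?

Every vertex has degree 6, so G is the complete graph K_7. Every bijection on the vertex set is an automorphism of K_7; hence Aut(K_7) ≅ S_7, order 5040.

5040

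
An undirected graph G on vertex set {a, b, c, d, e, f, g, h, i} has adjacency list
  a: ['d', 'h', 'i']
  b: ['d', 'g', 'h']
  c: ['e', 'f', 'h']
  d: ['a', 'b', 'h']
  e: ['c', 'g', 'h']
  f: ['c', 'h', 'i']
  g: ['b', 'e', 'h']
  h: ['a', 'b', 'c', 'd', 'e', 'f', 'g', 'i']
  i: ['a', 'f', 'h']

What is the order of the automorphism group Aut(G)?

16

Vertex h is the unique vertex of degree 8; the remaining 8 vertices each have degree 3 and induce a cycle, so G is the wheel on 9 vertices with hub h. Every automorphism fixes the hub and acts on the rim 8-cycle, so Aut(G) ≅ Aut(C_8) = D_8 of order 16.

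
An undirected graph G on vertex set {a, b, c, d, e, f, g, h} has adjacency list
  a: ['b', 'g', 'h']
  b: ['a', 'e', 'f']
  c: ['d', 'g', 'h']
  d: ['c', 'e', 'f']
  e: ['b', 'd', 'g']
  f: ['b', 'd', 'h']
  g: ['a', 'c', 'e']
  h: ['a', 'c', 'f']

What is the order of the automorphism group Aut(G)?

G is 3-regular and bipartite on 2^3 = 8 vertices with girth 4; it is the hypercube graph Q_3. The symmetry group of the 3-cube is the hyperoctahedral group B_3 = Z_2 ≀ S_3, of order 2^3·3! = 48.

48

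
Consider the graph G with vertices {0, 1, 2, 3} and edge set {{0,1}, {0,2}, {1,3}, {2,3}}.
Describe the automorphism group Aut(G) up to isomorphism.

G is 2-regular and bipartite with parts {1, 2} and {0, 3} (each part is independent and every cross-pair is an edge), so G = K_{2,2}. Aut(K_{2,2}) is the wreath product S_2 ≀ Z_2: permute within each part, then optionally swap the parts; |Aut| = 2·(2!)² = 8.

(S_2 × S_2) ⋊ Z_2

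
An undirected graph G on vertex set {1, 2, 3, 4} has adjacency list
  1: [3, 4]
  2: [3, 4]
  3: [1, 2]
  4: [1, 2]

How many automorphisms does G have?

G is 2-regular and bipartite on 2^2 = 4 vertices with girth 4; it is the hypercube graph Q_2. Aut(Q_2) consists of the signed permutations of the 2 coordinate axes: 2! permutations times 2^2 sign flips, so |Aut| = 2^2·2! = 8.

8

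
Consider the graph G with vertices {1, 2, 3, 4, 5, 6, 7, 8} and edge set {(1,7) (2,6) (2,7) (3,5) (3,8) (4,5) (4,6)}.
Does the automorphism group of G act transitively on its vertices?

No

Automorphisms preserve degree, but G has vertices of degree 1 and vertices of degree 2; no automorphism maps one to the other, so G is not vertex-transitive.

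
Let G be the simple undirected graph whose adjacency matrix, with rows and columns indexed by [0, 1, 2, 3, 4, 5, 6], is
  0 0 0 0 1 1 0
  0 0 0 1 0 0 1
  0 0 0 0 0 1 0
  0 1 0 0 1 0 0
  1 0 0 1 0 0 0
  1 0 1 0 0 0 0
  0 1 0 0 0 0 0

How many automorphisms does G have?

The degree sequence is [2, 2, 1, 2, 2, 2, 1]; the two degree-1 vertices 2 and 6 are the ends of a path, so G = P_7. A path has exactly one nontrivial symmetry — reversal — giving Aut(G) of order 2.

2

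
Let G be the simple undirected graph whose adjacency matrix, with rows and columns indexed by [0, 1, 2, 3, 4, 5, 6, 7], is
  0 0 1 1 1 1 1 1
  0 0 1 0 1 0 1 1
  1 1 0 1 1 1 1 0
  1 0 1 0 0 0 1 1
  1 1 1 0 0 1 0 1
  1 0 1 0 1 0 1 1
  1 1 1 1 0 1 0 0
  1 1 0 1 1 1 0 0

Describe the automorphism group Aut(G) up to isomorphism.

the trivial group

Degrees alone do not determine every vertex (e.g. 0 and 2 both have degree 6), but their neighbour-degree multisets differ: N(0) has degrees [4, 5, 5, 5, 5, 6] while N(2) has degrees [4, 4, 5, 5, 5, 6]. Repeating this refinement separates all vertices, so the only automorphism is the identity.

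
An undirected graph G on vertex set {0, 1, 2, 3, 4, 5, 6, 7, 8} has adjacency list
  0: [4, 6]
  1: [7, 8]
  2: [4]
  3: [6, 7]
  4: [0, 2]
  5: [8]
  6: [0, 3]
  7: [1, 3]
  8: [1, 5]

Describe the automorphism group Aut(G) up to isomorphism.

The degree sequence is [2, 2, 1, 2, 2, 1, 2, 2, 2]; the two degree-1 vertices 2 and 5 are the ends of a path, so G = P_9. A path has exactly one nontrivial symmetry — reversal — giving Aut(G) of order 2.

the cyclic group of order 2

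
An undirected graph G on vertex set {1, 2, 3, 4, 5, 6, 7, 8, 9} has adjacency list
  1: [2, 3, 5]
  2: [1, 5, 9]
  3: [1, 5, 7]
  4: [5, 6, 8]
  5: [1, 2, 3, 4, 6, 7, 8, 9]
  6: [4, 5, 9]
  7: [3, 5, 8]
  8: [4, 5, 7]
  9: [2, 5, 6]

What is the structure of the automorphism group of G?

Vertex 5 is the unique vertex of degree 8; the remaining 8 vertices each have degree 3 and induce a cycle, so G is the wheel on 9 vertices with hub 5. Every automorphism fixes the hub and acts on the rim 8-cycle, so Aut(G) ≅ Aut(C_8) = D_8 of order 16.

D_8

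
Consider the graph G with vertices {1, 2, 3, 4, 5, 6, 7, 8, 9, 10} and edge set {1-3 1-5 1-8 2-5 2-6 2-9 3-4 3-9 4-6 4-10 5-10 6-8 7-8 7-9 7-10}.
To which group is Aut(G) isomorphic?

G is 3-regular on 10 vertices with no triangles and no 4-cycles (girth 5): this is the Petersen graph. It is a classical fact that the Petersen graph has automorphism group S_5 (order 120), arising from its description as the Kneser graph K(5,2).

S_5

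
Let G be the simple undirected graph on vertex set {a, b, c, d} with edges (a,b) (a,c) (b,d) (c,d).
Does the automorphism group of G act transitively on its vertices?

Yes

G is 2-regular and bipartite on 2^2 = 4 vertices with girth 4; it is the hypercube graph Q_2. The symmetry group of the 2-cube is the hyperoctahedral group B_2 = Z_2 ≀ S_2, of order 2^2·2! = 8. This group acts transitively on the 4 vertices.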